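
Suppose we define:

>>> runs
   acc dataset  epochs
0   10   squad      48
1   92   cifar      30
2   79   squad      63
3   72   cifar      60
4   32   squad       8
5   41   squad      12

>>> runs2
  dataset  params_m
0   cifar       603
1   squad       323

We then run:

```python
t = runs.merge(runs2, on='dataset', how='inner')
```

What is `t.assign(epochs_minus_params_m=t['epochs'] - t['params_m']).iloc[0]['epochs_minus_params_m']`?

-275

merge on 'dataset' (how='inner') → 6 rows:
   acc dataset  epochs  params_m
0   10   squad      48       323
1   92   cifar      30       603
2   79   squad      63       323
3   72   cifar      60       603
4   32   squad       8       323
5   41   squad      12       323
add column epochs_minus_params_m = t['epochs'] - t['params_m']:
   acc dataset  epochs  params_m  epochs_minus_params_m
0   10   squad      48       323                   -275
1   92   cifar      30       603                   -573
2   79   squad      63       323                   -260
3   72   cifar      60       603                   -543
4   32   squad       8       323                   -315
5   41   squad      12       323                   -311
value at position 0, column 'epochs_minus_params_m' → -275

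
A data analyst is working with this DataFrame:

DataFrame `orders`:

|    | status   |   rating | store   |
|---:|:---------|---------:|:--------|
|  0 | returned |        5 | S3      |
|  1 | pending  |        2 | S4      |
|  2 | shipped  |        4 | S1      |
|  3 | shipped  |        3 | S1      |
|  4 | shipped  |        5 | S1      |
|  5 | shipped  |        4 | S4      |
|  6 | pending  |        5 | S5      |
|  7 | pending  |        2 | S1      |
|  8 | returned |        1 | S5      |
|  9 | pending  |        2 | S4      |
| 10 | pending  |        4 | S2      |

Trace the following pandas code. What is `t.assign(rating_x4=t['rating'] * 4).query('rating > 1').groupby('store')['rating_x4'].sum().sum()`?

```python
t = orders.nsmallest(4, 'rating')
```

take 4 rows with smallest rating:
     status  rating store
8  returned       1    S5
1   pending       2    S4
7   pending       2    S1
9   pending       2    S4
add column rating_x4 = t['rating'] * 4:
     status  rating store  rating_x4
8  returned       1    S5          4
1   pending       2    S4          8
7   pending       2    S1          8
9   pending       2    S4          8
filter rows where rating > 1:
    status  rating store  rating_x4
1  pending       2    S4          8
7  pending       2    S1          8
9  pending       2    S4          8
group by store, sum of rating_x4:
store
S1     8
S4    16
Name: rating_x4, dtype: int64
Finally, sum of the resulting series = 24.

24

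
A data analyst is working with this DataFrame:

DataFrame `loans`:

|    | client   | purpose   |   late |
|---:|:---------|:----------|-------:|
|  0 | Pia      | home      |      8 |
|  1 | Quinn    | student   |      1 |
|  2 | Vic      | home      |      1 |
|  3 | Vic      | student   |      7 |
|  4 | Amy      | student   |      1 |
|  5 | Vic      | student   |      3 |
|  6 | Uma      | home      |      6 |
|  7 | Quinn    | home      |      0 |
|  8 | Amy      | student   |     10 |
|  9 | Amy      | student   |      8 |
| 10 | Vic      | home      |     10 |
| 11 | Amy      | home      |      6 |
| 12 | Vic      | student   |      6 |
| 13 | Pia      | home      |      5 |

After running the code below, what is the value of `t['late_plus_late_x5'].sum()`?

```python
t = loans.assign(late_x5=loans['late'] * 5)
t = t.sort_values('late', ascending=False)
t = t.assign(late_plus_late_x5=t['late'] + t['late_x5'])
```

add column late_x5 = loans['late'] * 5:
   client  purpose  late  late_x5
0     Pia     home     8       40
1   Quinn  student     1        5
2     Vic     home     1        5
3     Vic  student     7       35
4     Amy  student     1        5
5     Vic  student     3       15
6     Uma     home     6       30
7   Quinn     home     0        0
8     Amy  student    10       50
9     Amy  student     8       40
10    Vic     home    10       50
11    Amy     home     6       30
12    Vic  student     6       30
13    Pia     home     5       25
sort by late descending:
   client  purpose  late  late_x5
8     Amy  student    10       50
10    Vic     home    10       50
0     Pia     home     8       40
9     Amy  student     8       40
3     Vic  student     7       35
6     Uma     home     6       30
11    Amy     home     6       30
12    Vic  student     6       30
13    Pia     home     5       25
5     Vic  student     3       15
1   Quinn  student     1        5
2     Vic     home     1        5
4     Amy  student     1        5
7   Quinn     home     0        0
add column late_plus_late_x5 = t['late'] + t['late_x5']:
   client  purpose  late  late_x5  late_plus_late_x5
8     Amy  student    10       50                 60
10    Vic     home    10       50                 60
0     Pia     home     8       40                 48
9     Amy  student     8       40                 48
3     Vic  student     7       35                 42
6     Uma     home     6       30                 36
11    Amy     home     6       30                 36
12    Vic  student     6       30                 36
13    Pia     home     5       25                 30
5     Vic  student     3       15                 18
1   Quinn  student     1        5                  6
2     Vic     home     1        5                  6
4     Amy  student     1        5                  6
7   Quinn     home     0        0                  0

432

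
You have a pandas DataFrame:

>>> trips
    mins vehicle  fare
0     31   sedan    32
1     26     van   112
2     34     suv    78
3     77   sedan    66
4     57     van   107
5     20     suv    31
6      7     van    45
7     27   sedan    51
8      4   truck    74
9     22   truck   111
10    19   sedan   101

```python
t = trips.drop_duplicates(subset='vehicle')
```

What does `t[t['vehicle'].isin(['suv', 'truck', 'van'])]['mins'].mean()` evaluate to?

21.3333333333

drop duplicate vehicle (keep=first):
   mins vehicle  fare
0    31   sedan    32
1    26     van   112
2    34     suv    78
8     4   truck    74
filter rows where vehicle in ['suv', 'truck', 'van']:
   mins vehicle  fare
1    26     van   112
2    34     suv    78
8     4   truck    74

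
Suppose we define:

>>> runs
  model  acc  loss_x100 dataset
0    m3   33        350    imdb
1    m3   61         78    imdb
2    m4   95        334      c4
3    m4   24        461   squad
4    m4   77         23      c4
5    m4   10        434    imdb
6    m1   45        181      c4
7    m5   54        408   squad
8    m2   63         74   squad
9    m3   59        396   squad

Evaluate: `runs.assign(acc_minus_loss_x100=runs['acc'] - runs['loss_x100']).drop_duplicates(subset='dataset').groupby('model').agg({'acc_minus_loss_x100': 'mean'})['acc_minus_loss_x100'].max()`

add column acc_minus_loss_x100 = runs['acc'] - runs['loss_x100']:
  model  acc  loss_x100 dataset  acc_minus_loss_x100
0    m3   33        350    imdb                 -317
1    m3   61         78    imdb                  -17
2    m4   95        334      c4                 -239
3    m4   24        461   squad                 -437
4    m4   77         23      c4                   54
5    m4   10        434    imdb                 -424
6    m1   45        181      c4                 -136
7    m5   54        408   squad                 -354
8    m2   63         74   squad                  -11
9    m3   59        396   squad                 -337
drop duplicate dataset (keep=first):
  model  acc  loss_x100 dataset  acc_minus_loss_x100
0    m3   33        350    imdb                 -317
2    m4   95        334      c4                 -239
3    m4   24        461   squad                 -437
group by model, mean of acc_minus_loss_x100:
       acc_minus_loss_x100
model                     
m3                  -317.0
m4                  -338.0
max of column 'acc_minus_loss_x100' → -317.0

-317.0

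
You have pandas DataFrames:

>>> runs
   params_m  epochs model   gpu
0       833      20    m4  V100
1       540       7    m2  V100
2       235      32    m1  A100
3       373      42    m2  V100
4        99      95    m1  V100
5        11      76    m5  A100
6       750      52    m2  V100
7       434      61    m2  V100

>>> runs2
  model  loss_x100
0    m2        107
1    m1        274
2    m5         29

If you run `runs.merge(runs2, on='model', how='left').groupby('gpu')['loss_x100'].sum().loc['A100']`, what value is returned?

merge on 'model' (how='left') → 8 rows:
   params_m  epochs model   gpu  loss_x100
0       833      20    m4  V100        NaN
1       540       7    m2  V100      107.0
2       235      32    m1  A100      274.0
3       373      42    m2  V100      107.0
4        99      95    m1  V100      274.0
5        11      76    m5  A100       29.0
6       750      52    m2  V100      107.0
7       434      61    m2  V100      107.0
group by gpu, sum of loss_x100:
gpu
A100    303.0
V100    702.0
Name: loss_x100, dtype: float64
The value at index 'A100' is 303.0.

303.0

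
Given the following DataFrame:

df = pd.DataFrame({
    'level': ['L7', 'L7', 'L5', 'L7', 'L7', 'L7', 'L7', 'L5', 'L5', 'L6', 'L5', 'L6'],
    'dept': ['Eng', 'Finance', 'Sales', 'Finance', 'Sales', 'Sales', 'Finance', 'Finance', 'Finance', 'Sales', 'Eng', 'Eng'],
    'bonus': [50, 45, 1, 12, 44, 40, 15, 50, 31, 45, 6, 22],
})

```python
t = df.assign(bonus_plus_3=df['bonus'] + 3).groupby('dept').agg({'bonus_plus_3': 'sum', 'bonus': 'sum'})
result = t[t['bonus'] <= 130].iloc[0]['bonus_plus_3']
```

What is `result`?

87

add column bonus_plus_3 = df['bonus'] + 3:
   level     dept  bonus  bonus_plus_3
0     L7      Eng     50            53
1     L7  Finance     45            48
2     L5    Sales      1             4
3     L7  Finance     12            15
4     L7    Sales     44            47
5     L7    Sales     40            43
6     L7  Finance     15            18
7     L5  Finance     50            53
8     L5  Finance     31            34
9     L6    Sales     45            48
10    L5      Eng      6             9
11    L6      Eng     22            25
group by dept: sum(bonus_plus_3), sum(bonus):
         bonus_plus_3  bonus
dept                        
Eng                87     78
Finance           168    153
Sales             142    130
filter rows where bonus <= 130:
       bonus_plus_3  bonus
dept                      
Eng              87     78
Sales           142    130
So iloc[0]['bonus_plus_3'] = 87.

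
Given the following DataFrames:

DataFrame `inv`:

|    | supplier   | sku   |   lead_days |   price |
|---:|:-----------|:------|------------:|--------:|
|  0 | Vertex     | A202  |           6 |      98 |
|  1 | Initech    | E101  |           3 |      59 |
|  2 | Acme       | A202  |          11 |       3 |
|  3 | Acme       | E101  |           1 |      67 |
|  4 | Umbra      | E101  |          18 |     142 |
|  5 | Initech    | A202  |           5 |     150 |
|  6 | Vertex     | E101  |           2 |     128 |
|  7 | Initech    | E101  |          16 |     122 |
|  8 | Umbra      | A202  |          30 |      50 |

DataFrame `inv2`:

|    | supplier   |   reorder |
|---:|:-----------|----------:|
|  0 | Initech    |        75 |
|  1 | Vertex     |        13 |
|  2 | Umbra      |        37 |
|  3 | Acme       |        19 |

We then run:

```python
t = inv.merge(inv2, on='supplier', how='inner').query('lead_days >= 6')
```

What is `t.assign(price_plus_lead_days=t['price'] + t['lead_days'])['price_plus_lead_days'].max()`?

160

merge on 'supplier' (how='inner') → 9 rows:
  supplier   sku  lead_days  price  reorder
0   Vertex  A202          6     98       13
1  Initech  E101          3     59       75
2     Acme  A202         11      3       19
3     Acme  E101          1     67       19
4    Umbra  E101         18    142       37
5  Initech  A202          5    150       75
6   Vertex  E101          2    128       13
7  Initech  E101         16    122       75
8    Umbra  A202         30     50       37
filter rows where lead_days >= 6:
  supplier   sku  lead_days  price  reorder
0   Vertex  A202          6     98       13
2     Acme  A202         11      3       19
4    Umbra  E101         18    142       37
7  Initech  E101         16    122       75
8    Umbra  A202         30     50       37
add column price_plus_lead_days = t['price'] + t['lead_days']:
  supplier   sku  lead_days  price  reorder  price_plus_lead_days
0   Vertex  A202          6     98       13                   104
2     Acme  A202         11      3       19                    14
4    Umbra  E101         18    142       37                   160
7  Initech  E101         16    122       75                   138
8    Umbra  A202         30     50       37                    80
Then the max of column 'price_plus_lead_days': 160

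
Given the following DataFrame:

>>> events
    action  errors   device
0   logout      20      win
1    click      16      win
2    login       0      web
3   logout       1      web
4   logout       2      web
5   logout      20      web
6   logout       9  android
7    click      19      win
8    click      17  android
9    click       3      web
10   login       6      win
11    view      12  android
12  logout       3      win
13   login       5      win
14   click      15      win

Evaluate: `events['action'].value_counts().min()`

1

value_counts of action:
action
logout    6
click     5
login     3
view      1
Name: count, dtype: int64
So min() = 1.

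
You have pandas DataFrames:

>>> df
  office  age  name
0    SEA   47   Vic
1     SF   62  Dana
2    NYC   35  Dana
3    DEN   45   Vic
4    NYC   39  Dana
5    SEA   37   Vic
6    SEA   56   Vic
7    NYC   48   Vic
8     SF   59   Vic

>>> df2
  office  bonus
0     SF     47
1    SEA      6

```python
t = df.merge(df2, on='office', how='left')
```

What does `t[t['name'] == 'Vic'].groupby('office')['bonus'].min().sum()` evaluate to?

53.0

merge on 'office' (how='left') → 9 rows:
  office  age  name  bonus
0    SEA   47   Vic    6.0
1     SF   62  Dana   47.0
2    NYC   35  Dana    NaN
3    DEN   45   Vic    NaN
4    NYC   39  Dana    NaN
5    SEA   37   Vic    6.0
6    SEA   56   Vic    6.0
7    NYC   48   Vic    NaN
8     SF   59   Vic   47.0
filter rows where name == 'Vic':
  office  age name  bonus
0    SEA   47  Vic    6.0
3    DEN   45  Vic    NaN
5    SEA   37  Vic    6.0
6    SEA   56  Vic    6.0
7    NYC   48  Vic    NaN
8     SF   59  Vic   47.0
group by office, min of bonus:
office
DEN     NaN
NYC     NaN
SEA     6.0
SF     47.0
Name: bonus, dtype: float64
Hence 53.0.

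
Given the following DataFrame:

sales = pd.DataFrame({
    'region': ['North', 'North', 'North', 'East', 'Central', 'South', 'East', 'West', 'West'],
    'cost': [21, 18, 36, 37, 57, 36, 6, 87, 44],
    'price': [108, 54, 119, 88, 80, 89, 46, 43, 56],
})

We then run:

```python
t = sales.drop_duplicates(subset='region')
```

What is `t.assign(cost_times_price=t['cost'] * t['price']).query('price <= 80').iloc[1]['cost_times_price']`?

3741

drop duplicate region (keep=first):
    region  cost  price
0    North    21    108
3     East    37     88
4  Central    57     80
5    South    36     89
7     West    87     43
add column cost_times_price = t['cost'] * t['price']:
    region  cost  price  cost_times_price
0    North    21    108              2268
3     East    37     88              3256
4  Central    57     80              4560
5    South    36     89              3204
7     West    87     43              3741
filter rows where price <= 80:
    region  cost  price  cost_times_price
4  Central    57     80              4560
7     West    87     43              3741
Hence 3741.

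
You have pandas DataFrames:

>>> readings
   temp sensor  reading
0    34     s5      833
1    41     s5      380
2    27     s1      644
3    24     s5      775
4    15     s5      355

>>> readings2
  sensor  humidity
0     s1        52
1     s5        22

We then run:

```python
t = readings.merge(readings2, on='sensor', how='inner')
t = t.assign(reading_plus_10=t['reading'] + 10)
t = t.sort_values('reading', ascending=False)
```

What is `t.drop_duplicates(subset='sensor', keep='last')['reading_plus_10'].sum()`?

1019

merge on 'sensor' (how='inner') → 5 rows:
   temp sensor  reading  humidity
0    34     s5      833        22
1    41     s5      380        22
2    27     s1      644        52
3    24     s5      775        22
4    15     s5      355        22
add column reading_plus_10 = t['reading'] + 10:
   temp sensor  reading  humidity  reading_plus_10
0    34     s5      833        22              843
1    41     s5      380        22              390
2    27     s1      644        52              654
3    24     s5      775        22              785
4    15     s5      355        22              365
sort by reading descending:
   temp sensor  reading  humidity  reading_plus_10
0    34     s5      833        22              843
3    24     s5      775        22              785
2    27     s1      644        52              654
1    41     s5      380        22              390
4    15     s5      355        22              365
drop duplicate sensor (keep=last):
   temp sensor  reading  humidity  reading_plus_10
2    27     s1      644        52              654
4    15     s5      355        22              365
Then the sum of column 'reading_plus_10': 1019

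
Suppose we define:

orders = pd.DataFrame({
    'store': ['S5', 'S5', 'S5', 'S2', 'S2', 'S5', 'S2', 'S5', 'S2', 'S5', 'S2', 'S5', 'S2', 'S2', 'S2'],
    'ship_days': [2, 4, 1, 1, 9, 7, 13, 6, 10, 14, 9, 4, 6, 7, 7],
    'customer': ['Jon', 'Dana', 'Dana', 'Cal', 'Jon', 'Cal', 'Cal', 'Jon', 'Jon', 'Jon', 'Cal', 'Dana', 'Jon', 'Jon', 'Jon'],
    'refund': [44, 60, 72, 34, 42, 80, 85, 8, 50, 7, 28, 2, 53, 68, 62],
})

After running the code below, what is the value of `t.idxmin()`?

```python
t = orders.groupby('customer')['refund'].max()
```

group by customer, max of refund:
customer
Cal     85
Dana    72
Jon     68
Name: refund, dtype: int64

Jon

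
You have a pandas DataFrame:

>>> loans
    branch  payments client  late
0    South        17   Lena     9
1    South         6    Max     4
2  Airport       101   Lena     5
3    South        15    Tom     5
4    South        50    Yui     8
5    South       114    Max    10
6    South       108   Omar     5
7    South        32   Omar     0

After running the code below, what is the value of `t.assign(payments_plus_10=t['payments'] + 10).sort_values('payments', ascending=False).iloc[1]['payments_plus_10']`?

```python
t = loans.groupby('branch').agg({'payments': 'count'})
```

11

group by branch, count of payments:
         payments
branch           
Airport         1
South           7
add column payments_plus_10 = t['payments'] + 10:
         payments  payments_plus_10
branch                             
Airport         1                11
South           7                17
sort by payments descending:
         payments  payments_plus_10
branch                             
South           7                17
Airport         1                11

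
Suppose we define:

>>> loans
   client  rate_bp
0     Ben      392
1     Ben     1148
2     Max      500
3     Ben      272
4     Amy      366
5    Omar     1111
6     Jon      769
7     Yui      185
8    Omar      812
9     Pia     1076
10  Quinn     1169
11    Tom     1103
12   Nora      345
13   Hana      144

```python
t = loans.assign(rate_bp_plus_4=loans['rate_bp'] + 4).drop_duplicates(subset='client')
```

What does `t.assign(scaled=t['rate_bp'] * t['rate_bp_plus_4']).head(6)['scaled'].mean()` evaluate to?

401803.166667

add column rate_bp_plus_4 = loans['rate_bp'] + 4:
   client  rate_bp  rate_bp_plus_4
0     Ben      392             396
1     Ben     1148            1152
2     Max      500             504
3     Ben      272             276
4     Amy      366             370
5    Omar     1111            1115
6     Jon      769             773
7     Yui      185             189
8    Omar      812             816
9     Pia     1076            1080
10  Quinn     1169            1173
11    Tom     1103            1107
12   Nora      345             349
13   Hana      144             148
drop duplicate client (keep=first):
   client  rate_bp  rate_bp_plus_4
0     Ben      392             396
2     Max      500             504
4     Amy      366             370
5    Omar     1111            1115
6     Jon      769             773
7     Yui      185             189
9     Pia     1076            1080
10  Quinn     1169            1173
11    Tom     1103            1107
12   Nora      345             349
13   Hana      144             148
add column scaled = t['rate_bp'] * t['rate_bp_plus_4']:
   client  rate_bp  rate_bp_plus_4   scaled
0     Ben      392             396   155232
2     Max      500             504   252000
4     Amy      366             370   135420
5    Omar     1111            1115  1238765
6     Jon      769             773   594437
7     Yui      185             189    34965
9     Pia     1076            1080  1162080
10  Quinn     1169            1173  1371237
11    Tom     1103            1107  1221021
12   Nora      345             349   120405
13   Hana      144             148    21312
take first 6 rows:
  client  rate_bp  rate_bp_plus_4   scaled
0    Ben      392             396   155232
2    Max      500             504   252000
4    Amy      366             370   135420
5   Omar     1111            1115  1238765
6    Jon      769             773   594437
7    Yui      185             189    34965
Then the mean of column 'scaled': 401803.166667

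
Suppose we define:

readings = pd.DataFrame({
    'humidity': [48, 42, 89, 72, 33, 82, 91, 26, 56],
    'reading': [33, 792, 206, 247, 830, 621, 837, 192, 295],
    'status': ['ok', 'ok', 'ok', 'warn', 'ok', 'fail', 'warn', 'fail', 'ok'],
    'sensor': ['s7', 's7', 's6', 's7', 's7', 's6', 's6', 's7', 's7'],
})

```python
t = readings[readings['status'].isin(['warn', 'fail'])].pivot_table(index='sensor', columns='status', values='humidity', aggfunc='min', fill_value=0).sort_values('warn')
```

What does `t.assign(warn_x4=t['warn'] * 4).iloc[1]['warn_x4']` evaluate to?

364

filter rows where status in ['warn', 'fail']:
   humidity  reading status sensor
3        72      247   warn     s7
5        82      621   fail     s6
6        91      837   warn     s6
7        26      192   fail     s7
pivot: rows=sensor, cols=status, min(humidity):
status  fail  warn
sensor            
s6        82    91
s7        26    72
sort by warn:
status  fail  warn
sensor            
s7        26    72
s6        82    91
add column warn_x4 = t['warn'] * 4:
status  fail  warn  warn_x4
sensor                     
s7        26    72      288
s6        82    91      364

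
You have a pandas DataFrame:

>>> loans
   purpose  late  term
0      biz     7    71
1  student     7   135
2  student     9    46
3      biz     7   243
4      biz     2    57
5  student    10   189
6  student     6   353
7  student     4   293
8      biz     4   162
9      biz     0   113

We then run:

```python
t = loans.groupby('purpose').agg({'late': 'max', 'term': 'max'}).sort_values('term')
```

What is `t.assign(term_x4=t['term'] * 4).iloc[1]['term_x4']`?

group by purpose: max(late), max(term):
         late  term
purpose            
biz         7   243
student    10   353
sort by term:
         late  term
purpose            
biz         7   243
student    10   353
add column term_x4 = t['term'] * 4:
         late  term  term_x4
purpose                     
biz         7   243      972
student    10   353     1412

1412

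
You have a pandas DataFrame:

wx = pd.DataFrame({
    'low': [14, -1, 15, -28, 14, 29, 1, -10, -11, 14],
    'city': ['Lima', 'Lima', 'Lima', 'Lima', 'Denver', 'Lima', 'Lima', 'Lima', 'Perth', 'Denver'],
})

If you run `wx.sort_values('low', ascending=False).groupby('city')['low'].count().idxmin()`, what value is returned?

Perth

sort by low descending:
   low    city
5   29    Lima
2   15    Lima
0   14    Lima
4   14  Denver
9   14  Denver
6    1    Lima
1   -1    Lima
7  -10    Lima
8  -11   Perth
3  -28    Lima
group by city, count of low:
city
Denver    2
Lima      7
Perth     1
Name: low, dtype: int64
The label with the smallest value is Perth.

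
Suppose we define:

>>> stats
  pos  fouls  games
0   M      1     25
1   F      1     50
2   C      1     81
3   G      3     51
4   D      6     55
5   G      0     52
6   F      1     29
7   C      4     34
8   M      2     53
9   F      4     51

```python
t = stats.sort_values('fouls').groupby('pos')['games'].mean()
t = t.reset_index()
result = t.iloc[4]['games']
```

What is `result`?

39.0

sort by fouls:
  pos  fouls  games
5   G      0     52
0   M      1     25
1   F      1     50
2   C      1     81
6   F      1     29
8   M      2     53
3   G      3     51
7   C      4     34
9   F      4     51
4   D      6     55
group by pos, mean of games:
pos
C    57.500000
D    55.000000
F    43.333333
G    51.500000
M    39.000000
Name: games, dtype: float64
reset_index():
  pos      games
0   C  57.500000
1   D  55.000000
2   F  43.333333
3   G  51.500000
4   M  39.000000
Then the value at position 4, column 'games': 39.0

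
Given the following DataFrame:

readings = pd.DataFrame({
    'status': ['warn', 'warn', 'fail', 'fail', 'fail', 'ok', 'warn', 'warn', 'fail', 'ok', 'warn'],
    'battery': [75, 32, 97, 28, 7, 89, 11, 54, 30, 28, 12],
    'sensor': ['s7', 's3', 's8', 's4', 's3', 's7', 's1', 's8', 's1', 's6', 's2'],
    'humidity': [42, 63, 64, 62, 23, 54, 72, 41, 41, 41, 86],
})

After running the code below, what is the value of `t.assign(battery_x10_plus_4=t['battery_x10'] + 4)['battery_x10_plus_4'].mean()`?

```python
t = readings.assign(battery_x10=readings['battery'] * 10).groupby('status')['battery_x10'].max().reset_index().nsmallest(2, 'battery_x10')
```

add column battery_x10 = readings['battery'] * 10:
   status  battery sensor  humidity  battery_x10
0    warn       75     s7        42          750
1    warn       32     s3        63          320
2    fail       97     s8        64          970
3    fail       28     s4        62          280
4    fail        7     s3        23           70
5      ok       89     s7        54          890
6    warn       11     s1        72          110
7    warn       54     s8        41          540
8    fail       30     s1        41          300
9      ok       28     s6        41          280
10   warn       12     s2        86          120
group by status, max of battery_x10:
status
fail    970
ok      890
warn    750
Name: battery_x10, dtype: int64
reset_index():
  status  battery_x10
0   fail          970
1     ok          890
2   warn          750
take 2 rows with smallest battery_x10:
  status  battery_x10
2   warn          750
1     ok          890
add column battery_x10_plus_4 = t['battery_x10'] + 4:
  status  battery_x10  battery_x10_plus_4
2   warn          750                 754
1     ok          890                 894
Finally, mean of column 'battery_x10_plus_4' = 824.0.

824.0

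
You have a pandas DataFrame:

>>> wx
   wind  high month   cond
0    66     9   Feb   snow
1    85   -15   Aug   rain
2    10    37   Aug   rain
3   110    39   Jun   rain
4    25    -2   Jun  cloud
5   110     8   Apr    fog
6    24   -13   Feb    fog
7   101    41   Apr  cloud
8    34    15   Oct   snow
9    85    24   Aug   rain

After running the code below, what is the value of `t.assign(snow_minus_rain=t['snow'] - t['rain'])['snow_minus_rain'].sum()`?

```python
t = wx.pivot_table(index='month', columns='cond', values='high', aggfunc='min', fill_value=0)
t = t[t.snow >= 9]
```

24

pivot: rows=month, cols=cond, min(high):
cond   cloud  fog  rain  snow
month                        
Apr       41    8     0     0
Aug        0    0   -15     0
Feb        0  -13     0     9
Jun       -2    0    39     0
Oct        0    0     0    15
filter rows where snow >= 9:
cond   cloud  fog  rain  snow
month                        
Feb        0  -13     0     9
Oct        0    0     0    15
add column snow_minus_rain = t['snow'] - t['rain']:
cond   cloud  fog  rain  snow  snow_minus_rain
month                                         
Feb        0  -13     0     9                9
Oct        0    0     0    15               15
Reading off the sum of column 'snow_minus_rain', we get 24.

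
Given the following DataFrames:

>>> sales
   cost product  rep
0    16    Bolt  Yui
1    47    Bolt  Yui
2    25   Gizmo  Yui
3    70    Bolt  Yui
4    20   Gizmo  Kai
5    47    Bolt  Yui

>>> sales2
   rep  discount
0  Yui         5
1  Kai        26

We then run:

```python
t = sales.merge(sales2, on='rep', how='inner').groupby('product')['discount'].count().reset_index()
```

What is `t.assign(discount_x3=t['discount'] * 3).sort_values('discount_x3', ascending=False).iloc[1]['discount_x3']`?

merge on 'rep' (how='inner') → 6 rows:
   cost product  rep  discount
0    16    Bolt  Yui         5
1    47    Bolt  Yui         5
2    25   Gizmo  Yui         5
3    70    Bolt  Yui         5
4    20   Gizmo  Kai        26
5    47    Bolt  Yui         5
group by product, count of discount:
product
Bolt     4
Gizmo    2
Name: discount, dtype: int64
reset_index():
  product  discount
0    Bolt         4
1   Gizmo         2
add column discount_x3 = t['discount'] * 3:
  product  discount  discount_x3
0    Bolt         4           12
1   Gizmo         2            6
sort by discount_x3 descending:
  product  discount  discount_x3
0    Bolt         4           12
1   Gizmo         2            6
The value at position 1, column 'discount_x3' is 6.

6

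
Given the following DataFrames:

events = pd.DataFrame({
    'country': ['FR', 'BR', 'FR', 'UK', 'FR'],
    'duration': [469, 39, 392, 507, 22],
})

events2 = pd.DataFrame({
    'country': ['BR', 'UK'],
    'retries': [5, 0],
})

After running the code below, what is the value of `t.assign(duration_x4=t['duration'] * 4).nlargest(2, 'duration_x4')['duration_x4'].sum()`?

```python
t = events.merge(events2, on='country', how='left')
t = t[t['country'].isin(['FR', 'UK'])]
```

3904

merge on 'country' (how='left') → 5 rows:
  country  duration  retries
0      FR       469      NaN
1      BR        39      5.0
2      FR       392      NaN
3      UK       507      0.0
4      FR        22      NaN
filter rows where country in ['FR', 'UK']:
  country  duration  retries
0      FR       469      NaN
2      FR       392      NaN
3      UK       507      0.0
4      FR        22      NaN
add column duration_x4 = t['duration'] * 4:
  country  duration  retries  duration_x4
0      FR       469      NaN         1876
2      FR       392      NaN         1568
3      UK       507      0.0         2028
4      FR        22      NaN           88
take 2 rows with largest duration_x4:
  country  duration  retries  duration_x4
3      UK       507      0.0         2028
0      FR       469      NaN         1876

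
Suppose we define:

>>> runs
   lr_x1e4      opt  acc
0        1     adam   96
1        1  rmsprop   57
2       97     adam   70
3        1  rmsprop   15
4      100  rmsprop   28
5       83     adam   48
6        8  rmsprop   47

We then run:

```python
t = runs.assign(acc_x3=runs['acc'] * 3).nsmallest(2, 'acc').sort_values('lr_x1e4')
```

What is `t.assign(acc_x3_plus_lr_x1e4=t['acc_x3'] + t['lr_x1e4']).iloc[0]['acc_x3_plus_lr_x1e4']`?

46

add column acc_x3 = runs['acc'] * 3:
   lr_x1e4      opt  acc  acc_x3
0        1     adam   96     288
1        1  rmsprop   57     171
2       97     adam   70     210
3        1  rmsprop   15      45
4      100  rmsprop   28      84
5       83     adam   48     144
6        8  rmsprop   47     141
take 2 rows with smallest acc:
   lr_x1e4      opt  acc  acc_x3
3        1  rmsprop   15      45
4      100  rmsprop   28      84
sort by lr_x1e4:
   lr_x1e4      opt  acc  acc_x3
3        1  rmsprop   15      45
4      100  rmsprop   28      84
add column acc_x3_plus_lr_x1e4 = t['acc_x3'] + t['lr_x1e4']:
   lr_x1e4      opt  acc  acc_x3  acc_x3_plus_lr_x1e4
3        1  rmsprop   15      45                   46
4      100  rmsprop   28      84                  184
value at position 0, column 'acc_x3_plus_lr_x1e4' → 46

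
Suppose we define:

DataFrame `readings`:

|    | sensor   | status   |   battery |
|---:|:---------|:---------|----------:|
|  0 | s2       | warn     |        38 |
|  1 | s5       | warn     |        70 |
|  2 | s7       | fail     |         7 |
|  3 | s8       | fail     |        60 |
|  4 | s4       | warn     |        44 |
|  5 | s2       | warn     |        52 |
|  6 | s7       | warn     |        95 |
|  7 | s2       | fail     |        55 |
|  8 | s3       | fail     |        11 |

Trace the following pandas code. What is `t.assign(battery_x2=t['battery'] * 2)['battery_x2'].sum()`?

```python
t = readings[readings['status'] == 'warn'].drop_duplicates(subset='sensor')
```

494

filter rows where status == 'warn':
  sensor status  battery
0     s2   warn       38
1     s5   warn       70
4     s4   warn       44
5     s2   warn       52
6     s7   warn       95
drop duplicate sensor (keep=first):
  sensor status  battery
0     s2   warn       38
1     s5   warn       70
4     s4   warn       44
6     s7   warn       95
add column battery_x2 = t['battery'] * 2:
  sensor status  battery  battery_x2
0     s2   warn       38          76
1     s5   warn       70         140
4     s4   warn       44          88
6     s7   warn       95         190
So sum() = 494.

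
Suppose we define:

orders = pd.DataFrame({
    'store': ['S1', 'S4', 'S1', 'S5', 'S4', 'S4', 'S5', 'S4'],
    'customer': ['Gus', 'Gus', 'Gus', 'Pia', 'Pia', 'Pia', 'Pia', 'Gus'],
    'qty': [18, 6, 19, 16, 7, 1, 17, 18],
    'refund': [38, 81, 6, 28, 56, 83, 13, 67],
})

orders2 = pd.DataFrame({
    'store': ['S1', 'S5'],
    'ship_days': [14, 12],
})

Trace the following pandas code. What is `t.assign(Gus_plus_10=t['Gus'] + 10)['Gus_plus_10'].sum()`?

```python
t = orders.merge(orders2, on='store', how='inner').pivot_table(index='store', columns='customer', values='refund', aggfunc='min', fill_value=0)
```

merge on 'store' (how='inner') → 4 rows:
  store customer  qty  refund  ship_days
0    S1      Gus   18      38         14
1    S1      Gus   19       6         14
2    S5      Pia   16      28         12
3    S5      Pia   17      13         12
pivot: rows=store, cols=customer, min(refund):
customer  Gus  Pia
store             
S1          6    0
S5          0   13
add column Gus_plus_10 = t['Gus'] + 10:
customer  Gus  Pia  Gus_plus_10
store                          
S1          6    0           16
S5          0   13           10

26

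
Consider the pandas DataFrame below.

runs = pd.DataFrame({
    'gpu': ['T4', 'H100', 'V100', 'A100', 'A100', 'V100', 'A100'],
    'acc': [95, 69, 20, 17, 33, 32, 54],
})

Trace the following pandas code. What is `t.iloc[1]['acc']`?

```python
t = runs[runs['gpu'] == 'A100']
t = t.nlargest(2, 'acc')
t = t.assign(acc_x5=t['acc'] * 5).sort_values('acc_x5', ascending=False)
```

33

filter rows where gpu == 'A100':
    gpu  acc
3  A100   17
4  A100   33
6  A100   54
take 2 rows with largest acc:
    gpu  acc
6  A100   54
4  A100   33
add column acc_x5 = t['acc'] * 5:
    gpu  acc  acc_x5
6  A100   54     270
4  A100   33     165
sort by acc_x5 descending:
    gpu  acc  acc_x5
6  A100   54     270
4  A100   33     165
Hence 33.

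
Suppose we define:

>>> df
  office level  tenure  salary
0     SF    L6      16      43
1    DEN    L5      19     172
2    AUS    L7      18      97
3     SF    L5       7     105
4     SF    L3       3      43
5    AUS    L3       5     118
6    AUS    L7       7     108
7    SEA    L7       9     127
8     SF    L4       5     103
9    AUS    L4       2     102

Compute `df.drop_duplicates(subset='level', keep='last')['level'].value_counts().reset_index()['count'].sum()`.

drop duplicate level (keep=last):
  office level  tenure  salary
0     SF    L6      16      43
3     SF    L5       7     105
5    AUS    L3       5     118
7    SEA    L7       9     127
9    AUS    L4       2     102
value_counts of level:
level
L6    1
L5    1
L3    1
L7    1
L4    1
Name: count, dtype: int64
reset_index():
  level  count
0    L6      1
1    L5      1
2    L3      1
3    L7      1
4    L4      1
Reading off the sum of column 'count', we get 5.

5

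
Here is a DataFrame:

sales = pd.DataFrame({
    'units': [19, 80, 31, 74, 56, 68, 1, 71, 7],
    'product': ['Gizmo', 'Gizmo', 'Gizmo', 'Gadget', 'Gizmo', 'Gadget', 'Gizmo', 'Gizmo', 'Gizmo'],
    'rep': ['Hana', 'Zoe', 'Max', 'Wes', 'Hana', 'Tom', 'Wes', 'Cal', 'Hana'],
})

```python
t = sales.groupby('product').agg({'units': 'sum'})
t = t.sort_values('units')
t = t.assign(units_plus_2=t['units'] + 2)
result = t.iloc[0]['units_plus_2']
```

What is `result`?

group by product, sum of units:
         units
product       
Gadget     142
Gizmo      265
sort by units:
         units
product       
Gadget     142
Gizmo      265
add column units_plus_2 = t['units'] + 2:
         units  units_plus_2
product                     
Gadget     142           144
Gizmo      265           267
The value at position 0, column 'units_plus_2' is 144.

144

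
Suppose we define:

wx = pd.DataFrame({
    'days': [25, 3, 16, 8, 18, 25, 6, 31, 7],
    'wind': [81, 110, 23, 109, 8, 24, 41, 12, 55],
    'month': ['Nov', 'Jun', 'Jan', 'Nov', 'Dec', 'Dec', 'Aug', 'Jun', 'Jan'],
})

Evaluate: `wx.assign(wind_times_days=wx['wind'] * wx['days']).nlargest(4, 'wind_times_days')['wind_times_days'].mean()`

add column wind_times_days = wx['wind'] * wx['days']:
   days  wind month  wind_times_days
0    25    81   Nov             2025
1     3   110   Jun              330
2    16    23   Jan              368
3     8   109   Nov              872
4    18     8   Dec              144
5    25    24   Dec              600
6     6    41   Aug              246
7    31    12   Jun              372
8     7    55   Jan              385
take 4 rows with largest wind_times_days:
   days  wind month  wind_times_days
0    25    81   Nov             2025
3     8   109   Nov              872
5    25    24   Dec              600
8     7    55   Jan              385
Reading off the mean of column 'wind_times_days', we get 970.5.

970.5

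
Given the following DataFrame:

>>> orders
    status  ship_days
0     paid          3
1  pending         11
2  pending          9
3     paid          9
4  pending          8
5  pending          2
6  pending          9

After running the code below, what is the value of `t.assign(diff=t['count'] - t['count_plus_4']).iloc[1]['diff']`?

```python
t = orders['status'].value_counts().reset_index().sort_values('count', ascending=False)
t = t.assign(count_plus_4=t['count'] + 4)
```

-4

value_counts of status:
status
pending    5
paid       2
Name: count, dtype: int64
reset_index():
    status  count
0  pending      5
1     paid      2
sort by count descending:
    status  count
0  pending      5
1     paid      2
add column count_plus_4 = t['count'] + 4:
    status  count  count_plus_4
0  pending      5             9
1     paid      2             6
add column diff = t['count'] - t['count_plus_4']:
    status  count  count_plus_4  diff
0  pending      5             9    -4
1     paid      2             6    -4
The value at position 1, column 'diff' is -4.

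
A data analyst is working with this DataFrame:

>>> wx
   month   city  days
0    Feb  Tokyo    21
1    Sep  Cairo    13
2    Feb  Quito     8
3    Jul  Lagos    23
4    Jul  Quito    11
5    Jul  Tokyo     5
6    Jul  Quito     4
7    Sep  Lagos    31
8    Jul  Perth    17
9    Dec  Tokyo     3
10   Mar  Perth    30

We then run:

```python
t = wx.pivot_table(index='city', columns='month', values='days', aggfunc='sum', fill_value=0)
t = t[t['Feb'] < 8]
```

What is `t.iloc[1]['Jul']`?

23

pivot: rows=city, cols=month, sum(days):
month  Dec  Feb  Jul  Mar  Sep
city                          
Cairo    0    0    0    0   13
Lagos    0    0   23    0   31
Perth    0    0   17   30    0
Quito    0    8   15    0    0
Tokyo    3   21    5    0    0
filter rows where Feb < 8:
month  Dec  Feb  Jul  Mar  Sep
city                          
Cairo    0    0    0    0   13
Lagos    0    0   23    0   31
Perth    0    0   17   30    0
Taking the value at position 1, column 'Jul' gives 23.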